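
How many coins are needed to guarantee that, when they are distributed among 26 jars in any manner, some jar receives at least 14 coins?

With 338 coins one could put exactly 13 in each of the 26 jars, and no jar would reach 14.
Pigeonhole: one more coin must land in a jar that already has 13, giving it 14.
So 26 × 13 + 1 = 339 coins are required.

339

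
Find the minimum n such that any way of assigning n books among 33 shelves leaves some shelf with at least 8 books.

With 231 books one could put exactly 7 in each of the 33 shelves, and no shelf would reach 8.
By the pigeonhole principle, one more book must land in a shelf that already has 7, giving it 8.
So 33 × 7 + 1 = 232 books are required.

232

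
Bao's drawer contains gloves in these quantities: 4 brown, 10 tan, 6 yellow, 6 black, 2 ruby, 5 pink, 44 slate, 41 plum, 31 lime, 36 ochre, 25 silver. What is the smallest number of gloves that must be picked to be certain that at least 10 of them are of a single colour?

By pigeonhole, the 11 colours are the holes; the gloves drawn are the pigeons.
To avoid 10 of any one colour, the worst case takes at most 9 of each colour, or every glove of a colour that has fewer than 9.
That gives 4 + 9 + 6 + 6 + 2 + 5 + 9 + 9 + 9 + 9 + 9 = 77 gloves with no colour reaching 10.
The next glove forces some colour to 10, so 77 + 1 = 78.

78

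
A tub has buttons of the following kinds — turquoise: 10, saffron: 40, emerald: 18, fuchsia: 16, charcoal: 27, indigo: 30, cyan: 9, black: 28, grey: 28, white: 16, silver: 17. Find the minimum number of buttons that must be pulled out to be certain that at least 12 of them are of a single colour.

119

The 11 colours are the holes; the buttons drawn are the pigeons.
To avoid 12 of any one colour, the worst case takes at most 11 of each colour, or every button of a colour that has fewer than 11.
That gives 10 + 11 + 11 + 11 + 11 + 11 + 9 + 11 + 11 + 11 + 11 = 118 buttons with no colour reaching 12.
The next button forces some colour to 12, so 118 + 1 = 119.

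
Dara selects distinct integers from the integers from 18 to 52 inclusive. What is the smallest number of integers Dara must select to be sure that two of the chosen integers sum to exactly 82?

A set avoiding the sum 82 can contain at most one of each pair {x, 82−x}, plus the 13 elements whose complement lies outside the range or equal to its own complement.
The integers 18, …, 41 (24 of them) are such a set: any two sum to at least 18+19 = 37 and at most 40+41 = 81 < 82.
By pigeonhole, any 25th integer completes one of the 11 pairs, so 25 choices force a sum of 82.

25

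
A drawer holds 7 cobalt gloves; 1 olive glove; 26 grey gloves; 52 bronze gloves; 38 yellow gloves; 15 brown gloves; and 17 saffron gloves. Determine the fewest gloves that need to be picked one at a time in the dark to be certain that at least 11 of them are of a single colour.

59

An adversary could hand out at most 10 gloves per colour (cobalt, olive run out sooner): 7 + 1 + 10 + 10 + 10 + 10 + 10 = 58 gloves and still no colour has 11.
One more glove lands in a colour already at 10, so 59 draws are enough and 58 are not.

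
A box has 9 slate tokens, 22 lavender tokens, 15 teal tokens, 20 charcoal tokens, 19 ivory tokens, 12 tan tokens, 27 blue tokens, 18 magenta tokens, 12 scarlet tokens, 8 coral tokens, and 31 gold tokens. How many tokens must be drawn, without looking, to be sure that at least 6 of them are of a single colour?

56

By the pigeonhole principle, put each drawn token into a box by colour. The largest draw with every box below 6 takes min(count, 5) from each colour.
Σ min(cᵢ, 5) = 5 + 5 + 5 + 5 + 5 + 5 + 5 + 5 + 5 + 5 + 5 = 55.
Draw number 55 + 1 = 56 must push one box to 6.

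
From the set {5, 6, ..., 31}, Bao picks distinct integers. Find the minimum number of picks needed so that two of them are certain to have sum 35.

15

Two chosen integers sum to 35 exactly when both halves of some pair {x, 35−x} with 5 ≤ x ≤ 35−x ≤ 30 are chosen — 13 such pairs.
The remaining 1 element (those with no distinct partner in range) can never complete a 35-sum, so the worst case takes all of them and one from each pair: 1 + 13 = 14.
By the pigeonhole principle, the 15th integer has to be the second member of some pair, so 14 + 1 = 15.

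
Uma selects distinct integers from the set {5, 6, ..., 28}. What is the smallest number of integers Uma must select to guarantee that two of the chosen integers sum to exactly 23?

18

A set avoiding the sum 23 can contain at most one of each pair {x, 23−x}, plus the 10 elements whose complement lies outside the range.
The integers 12, …, 28 (17 of them) are such a set: any two sum to at least 12+13 = 25 > 23.
Pigeonhole: any 18th integer completes one of the 7 pairs, so 18 choices force a sum of 23.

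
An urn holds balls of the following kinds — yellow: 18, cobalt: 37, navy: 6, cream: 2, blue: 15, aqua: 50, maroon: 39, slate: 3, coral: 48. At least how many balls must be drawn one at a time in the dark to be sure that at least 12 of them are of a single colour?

By the pigeonhole principle, the 9 colours are the holes; the balls drawn are the pigeons.
To avoid 12 of any one colour, the worst case takes at most 11 of each colour, or every ball of a colour that has fewer than 11.
That gives 11 + 11 + 6 + 2 + 11 + 11 + 11 + 3 + 11 = 77 balls with no colour reaching 12.
The next ball forces some colour to 12, so 77 + 1 = 78.

78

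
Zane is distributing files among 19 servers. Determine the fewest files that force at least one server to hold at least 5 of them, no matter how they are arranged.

With 76 files one could put exactly 4 in each of the 19 servers, and no server would reach 5.
One more file must land in a server that already has 4, giving it 5.
So 19 × 4 + 1 = 77 files are required.

77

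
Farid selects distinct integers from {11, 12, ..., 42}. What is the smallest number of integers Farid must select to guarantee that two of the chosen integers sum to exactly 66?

A set avoiding the sum 66 can contain at most one of each pair {x, 66−x}, plus the 14 elements whose complement lies outside the range or equal to its own complement.
The integers 11, …, 33 (23 of them) are such a set: any two sum to at least 11+12 = 23 and at most 32+33 = 65 < 66.
Any 24th integer completes one of the 9 pairs, so 24 choices force a sum of 66.

24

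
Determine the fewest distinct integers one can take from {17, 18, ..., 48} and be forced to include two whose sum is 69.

Group the elements by complementary pair {x, 69−x}: {21,48}, {22,47}, {23,46}, …, giving 14 two-element pairs and 4 integers whose partner 69−x falls outside [17,48].
Pigeonhole: treating each of those 18 groups as a pigeonhole, one can pick one integer per group — 18 integers — with no two summing to 69.
The 19th integer lands in an occupied pair, forcing a sum of 69.

19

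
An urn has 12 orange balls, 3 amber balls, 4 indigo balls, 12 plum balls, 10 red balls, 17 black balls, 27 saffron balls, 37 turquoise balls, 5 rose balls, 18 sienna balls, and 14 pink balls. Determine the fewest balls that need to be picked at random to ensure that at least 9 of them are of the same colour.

77

The 11 colours are the holes; the balls drawn are the pigeons.
To avoid 9 of any one colour, the worst case takes at most 8 of each colour, or every ball of a colour that has fewer than 8.
That gives 8 + 3 + 4 + 8 + 8 + 8 + 8 + 8 + 5 + 8 + 8 = 76 balls with no colour reaching 9.
The next ball forces some colour to 9, so 76 + 1 = 77.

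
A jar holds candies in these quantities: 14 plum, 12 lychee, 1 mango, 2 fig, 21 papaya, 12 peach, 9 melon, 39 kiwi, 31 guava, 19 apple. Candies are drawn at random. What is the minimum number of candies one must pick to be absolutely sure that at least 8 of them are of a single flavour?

60

An adversary could hand out at most 7 candies per flavour (mango, fig run out sooner): 7 + 7 + 1 + 2 + 7 + 7 + 7 + 7 + 7 + 7 = 59 candies and still no flavour has 8.
By pigeonhole, one more candy lands in a flavour already at 7, so 60 draws are enough and 59 are not.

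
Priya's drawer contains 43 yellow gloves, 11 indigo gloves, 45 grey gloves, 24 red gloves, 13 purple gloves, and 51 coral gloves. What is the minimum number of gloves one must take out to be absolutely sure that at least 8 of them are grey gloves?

In the worst case for collecting grey gloves, every non-grey glove comes out first.
There are 43 + 11 + 24 + 13 + 51 = 142 non-grey gloves altogether.
After those, each further glove must be grey, so 142 + 8 = 150 draws guarantee 8 grey gloves.

150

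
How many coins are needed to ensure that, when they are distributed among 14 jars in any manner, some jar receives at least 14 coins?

With 182 coins one could put exactly 13 in each of the 14 jars, and no jar would reach 14.
One more coin must land in a jar that already has 13, giving it 14.
So 14 × 13 + 1 = 183 coins are required.

183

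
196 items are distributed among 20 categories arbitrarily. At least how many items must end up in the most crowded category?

The 20 categories are the holes and the 196 items are the pigeons.
If every category held at most 9 items, the total would be at most 20 × 9 = 180, which is less than 196.
So some category holds at least ⌈196/20⌉ = 10 items.

10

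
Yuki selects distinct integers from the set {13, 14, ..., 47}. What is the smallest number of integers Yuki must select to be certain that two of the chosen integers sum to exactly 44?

Two chosen integers sum to 44 exactly when both halves of some pair {x, 44−x} with 13 ≤ x ≤ 44−x ≤ 31 are chosen — 9 such pairs.
The remaining 17 elements (those with no distinct partner in range) can never complete a 44-sum, so the worst case takes all of them and one from each pair: 17 + 9 = 26.
By pigeonhole, the 27th integer has to be the second member of some pair, so 26 + 1 = 27.

27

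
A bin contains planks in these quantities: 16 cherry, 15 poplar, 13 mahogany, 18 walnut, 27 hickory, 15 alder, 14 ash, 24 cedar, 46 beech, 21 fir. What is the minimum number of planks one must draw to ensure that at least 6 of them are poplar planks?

200

In the worst case for collecting poplar planks, every non-poplar plank comes out first.
There are 16 + 13 + 18 + 27 + 15 + 14 + 24 + 46 + 21 = 194 non-poplar planks altogether.
After those, each further plank must be poplar, so 194 + 6 = 200 draws guarantee 6 poplar planks.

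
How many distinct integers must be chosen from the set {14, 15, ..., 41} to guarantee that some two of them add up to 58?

Two chosen integers sum to 58 exactly when both halves of some pair {x, 58−x} with 17 ≤ x ≤ 58−x ≤ 41 are chosen — 12 such pairs.
The remaining 4 elements (those with no distinct partner in range) can never complete a 58-sum, so the worst case takes all of them and one from each pair: 4 + 12 = 16.
The 17th integer has to be the second member of some pair, so 16 + 1 = 17.

17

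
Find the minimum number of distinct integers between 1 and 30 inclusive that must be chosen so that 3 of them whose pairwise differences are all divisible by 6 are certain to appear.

13

Integers whose pairwise differences are multiples of 6 are exactly those sharing a remainder mod 6. The 6 residue classes mod 6 are the pigeonholes.
With 12 integers one could put 2 in each residue class and have no class reach 3.
The 13th integer pushes some class to 3, so 6·2 + 1 = 13.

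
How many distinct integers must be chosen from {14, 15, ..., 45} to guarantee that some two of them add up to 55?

Two chosen integers sum to 55 exactly when both halves of some pair {x, 55−x} with 14 ≤ x ≤ 55−x ≤ 41 are chosen — 14 such pairs.
The remaining 4 elements (those with no distinct partner in range) can never complete a 55-sum, so the worst case takes all of them and one from each pair: 4 + 14 = 18.
Pigeonhole: the 19th integer has to be the second member of some pair, so 18 + 1 = 19.

19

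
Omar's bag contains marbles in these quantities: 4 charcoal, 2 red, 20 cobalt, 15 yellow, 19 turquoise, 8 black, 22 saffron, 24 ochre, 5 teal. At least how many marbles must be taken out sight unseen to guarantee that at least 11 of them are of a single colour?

Put each drawn marble into a box by colour. The largest draw with every box below 11 takes min(count, 10) from each colour; colours with fewer than 10 contribute all they have.
Σ min(cᵢ, 10) = 4 + 2 + 10 + 10 + 10 + 8 + 10 + 10 + 5 = 69.
Draw number 69 + 1 = 70 must push one box to 11.

70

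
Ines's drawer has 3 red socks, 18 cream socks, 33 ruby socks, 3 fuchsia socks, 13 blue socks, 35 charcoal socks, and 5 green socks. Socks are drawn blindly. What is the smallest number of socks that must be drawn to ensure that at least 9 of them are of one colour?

44

By the pigeonhole principle, the 7 colours are the holes; the socks drawn are the pigeons.
To avoid 9 of any one colour, the worst case takes at most 8 of each colour, or every sock of a colour that has fewer than 8.
That gives 3 + 8 + 8 + 3 + 8 + 8 + 5 = 43 socks with no colour reaching 9.
The next sock forces some colour to 9, so 43 + 1 = 44.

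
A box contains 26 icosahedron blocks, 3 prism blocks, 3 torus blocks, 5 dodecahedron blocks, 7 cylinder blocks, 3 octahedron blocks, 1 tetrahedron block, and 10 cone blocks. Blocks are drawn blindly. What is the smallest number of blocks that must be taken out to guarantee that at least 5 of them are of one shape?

27

An adversary could hand out at most 4 blocks per shape (4 shapes run out sooner): 4 + 3 + 3 + 4 + 4 + 3 + 1 + 4 = 26 blocks and still no shape has 5.
By the pigeonhole principle, one more block lands in a shape already at 4, so 27 draws are enough and 26 are not.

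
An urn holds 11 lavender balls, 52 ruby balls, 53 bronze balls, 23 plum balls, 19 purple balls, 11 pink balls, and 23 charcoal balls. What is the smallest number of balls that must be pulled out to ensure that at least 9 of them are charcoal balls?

In the worst case for collecting charcoal balls, every non-charcoal ball comes out first.
There are 11 + 52 + 53 + 23 + 19 + 11 = 169 non-charcoal balls altogether.
After those, each further ball must be charcoal, so 169 + 9 = 178 draws guarantee 9 charcoal balls.

178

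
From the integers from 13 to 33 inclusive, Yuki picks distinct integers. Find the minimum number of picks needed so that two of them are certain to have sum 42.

A set avoiding the sum 42 can contain at most one of each pair {x, 42−x}, plus the 5 elements whose complement lies outside the range or equal to its own complement.
The integers 21, …, 33 (13 of them) are such a set: any two sum to at least 21+22 = 43 > 42.
By the pigeonhole principle, any 14th integer completes one of the 8 pairs, so 14 choices force a sum of 42.

14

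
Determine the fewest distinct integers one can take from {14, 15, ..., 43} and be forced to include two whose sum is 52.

19

Two chosen integers sum to 52 exactly when both halves of some pair {x, 52−x} with 14 ≤ x ≤ 52−x ≤ 38 are chosen — 12 such pairs.
The remaining 6 elements (those with no distinct partner in range) can never complete a 52-sum, so the worst case takes all of them and one from each pair: 6 + 12 = 18.
The 19th integer has to be the second member of some pair, so 18 + 1 = 19.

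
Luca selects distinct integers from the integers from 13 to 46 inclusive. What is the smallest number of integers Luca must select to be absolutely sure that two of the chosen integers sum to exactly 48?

Two chosen integers sum to 48 exactly when both halves of some pair {x, 48−x} with 13 ≤ x ≤ 48−x ≤ 35 are chosen — 11 such pairs.
The remaining 12 elements (those with no distinct partner in range) can never complete a 48-sum, so the worst case takes all of them and one from each pair: 12 + 11 = 23.
The 24th integer has to be the second member of some pair, so 23 + 1 = 24.

24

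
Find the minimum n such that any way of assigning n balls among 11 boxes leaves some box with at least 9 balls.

With 88 balls one could put exactly 8 in each of the 11 boxes, and no box would reach 9.
Pigeonhole: one more ball must land in a box that already has 8, giving it 9.
So 11 × 8 + 1 = 89 balls are required.

89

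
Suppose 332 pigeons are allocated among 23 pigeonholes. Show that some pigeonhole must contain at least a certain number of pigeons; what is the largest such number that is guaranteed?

15

By the pigeonhole principle, the 23 pigeonholes are the holes and the 332 pigeons are the pigeons.
If every pigeonhole held at most 14 pigeons, the total would be at most 23 × 14 = 322, which is less than 332.
So some pigeonhole holds at least ⌈332/23⌉ = 15 pigeons.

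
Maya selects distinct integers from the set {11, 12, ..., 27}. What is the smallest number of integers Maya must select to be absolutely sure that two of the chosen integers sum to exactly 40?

11

A set avoiding the sum 40 can contain at most one of each pair {x, 40−x}, plus the 3 elements whose complement lies outside the range or equal to its own complement.
The integers 11, …, 20 (10 of them) are such a set: any two sum to at least 11+12 = 23 and at most 19+20 = 39 < 40.
Pigeonhole: any 11th integer completes one of the 7 pairs, so 11 choices force a sum of 40.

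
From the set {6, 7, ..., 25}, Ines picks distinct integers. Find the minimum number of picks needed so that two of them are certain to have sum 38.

A set avoiding the sum 38 can contain at most one of each pair {x, 38−x}, plus the 8 elements whose complement lies outside the range or equal to its own complement.
The integers 6, …, 19 (14 of them) are such a set: any two sum to at least 6+7 = 13 and at most 18+19 = 37 < 38.
Any 15th integer completes one of the 6 pairs, so 15 choices force a sum of 38.

15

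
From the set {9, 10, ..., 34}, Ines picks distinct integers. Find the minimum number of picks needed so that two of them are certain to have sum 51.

Two chosen integers sum to 51 exactly when both halves of some pair {x, 51−x} with 17 ≤ x ≤ 51−x ≤ 34 are chosen — 9 such pairs.
The remaining 8 elements (those with no distinct partner in range) can never complete a 51-sum, so the worst case takes all of them and one from each pair: 8 + 9 = 17.
By pigeonhole, the 18th integer has to be the second member of some pair, so 17 + 1 = 18.

18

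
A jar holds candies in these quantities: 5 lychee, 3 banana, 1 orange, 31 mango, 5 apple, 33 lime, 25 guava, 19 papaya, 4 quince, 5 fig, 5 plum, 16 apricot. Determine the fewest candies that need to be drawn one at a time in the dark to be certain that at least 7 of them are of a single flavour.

59

Pigeonhole: put each drawn candy into a box by flavour. The largest draw with every box below 7 takes min(count, 6) from each flavour; flavours with fewer than 6 contribute all they have.
Σ min(cᵢ, 6) = 5 + 3 + 1 + 6 + 5 + 6 + 6 + 6 + 4 + 5 + 5 + 6 = 58.
Draw number 58 + 1 = 59 must push one box to 7.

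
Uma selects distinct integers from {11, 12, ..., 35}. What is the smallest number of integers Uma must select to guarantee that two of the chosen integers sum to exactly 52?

17

Group the elements by complementary pair {x, 52−x}: {17,35}, {18,34}, {19,33}, …, giving 9 two-element pairs, the single value 26 (it cannot pair with itself since the integers are distinct), and 6 integers whose partner 52−x falls outside [11,35].
Treating each of those 16 groups as a pigeonhole, one can pick one integer per group — 16 integers — with no two summing to 52.
The 17th integer lands in an occupied pair, forcing a sum of 52.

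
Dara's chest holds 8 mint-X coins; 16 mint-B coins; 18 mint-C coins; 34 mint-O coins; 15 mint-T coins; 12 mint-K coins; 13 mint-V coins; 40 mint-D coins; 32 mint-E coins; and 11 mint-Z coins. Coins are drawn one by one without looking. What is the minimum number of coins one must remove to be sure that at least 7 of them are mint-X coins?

In the worst case for collecting mint-X coins, every non-mint-X coin comes out first.
There are 16 + 18 + 34 + 15 + 12 + 13 + 40 + 32 + 11 = 191 non-mint-X coins altogether.
After those, each further coin must be mint-X, so 191 + 7 = 198 draws guarantee 7 mint-X coins.

198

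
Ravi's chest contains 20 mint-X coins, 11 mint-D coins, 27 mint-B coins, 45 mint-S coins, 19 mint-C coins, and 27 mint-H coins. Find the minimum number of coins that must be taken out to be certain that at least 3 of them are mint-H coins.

125

In the worst case for collecting mint-H coins, every non-mint-H coin comes out first.
There are 20 + 11 + 27 + 45 + 19 = 122 non-mint-H coins altogether.
After those, each further coin must be mint-H, so 122 + 3 = 125 draws guarantee 3 mint-H coins.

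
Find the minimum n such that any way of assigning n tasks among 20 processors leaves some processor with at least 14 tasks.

261

With 260 tasks one could put exactly 13 in each of the 20 processors, and no processor would reach 14.
One more task must land in a processor that already has 13, giving it 14.
So 20 × 13 + 1 = 261 tasks are required.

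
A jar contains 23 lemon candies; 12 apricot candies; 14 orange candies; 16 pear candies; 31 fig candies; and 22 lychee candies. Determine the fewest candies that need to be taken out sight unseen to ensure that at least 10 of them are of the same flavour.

55

An adversary could hand out at most 9 candies per flavour: 9 + 9 + 9 + 9 + 9 + 9 = 54 candies and still no flavour has 10.
By the pigeonhole principle, one more candy lands in a flavour already at 9, so 55 draws are enough and 54 are not.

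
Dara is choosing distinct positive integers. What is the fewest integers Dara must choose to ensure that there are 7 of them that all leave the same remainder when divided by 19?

The 19 residue classes mod 19 are the pigeonholes.
With 114 integers one could put 6 in each residue class and have no class reach 7.
The 115th integer pushes some class to 7, so 19·6 + 1 = 115.

115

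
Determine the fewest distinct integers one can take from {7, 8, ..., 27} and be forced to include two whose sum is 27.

Group the elements by complementary pair {x, 27−x}: {7,20}, {8,19}, {9,18}, …, giving 7 two-element pairs and 7 integers whose partner 27−x falls outside [7,27].
Treating each of those 14 groups as a pigeonhole, one can pick one integer per group — 14 integers — with no two summing to 27.
The 15th integer lands in an occupied pair, forcing a sum of 27.

15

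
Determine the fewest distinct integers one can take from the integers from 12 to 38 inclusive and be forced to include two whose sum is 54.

A set avoiding the sum 54 can contain at most one of each pair {x, 54−x}, plus the 5 elements whose complement lies outside the range or equal to its own complement.
The integers 12, …, 27 (16 of them) are such a set: any two sum to at least 12+13 = 25 and at most 26+27 = 53 < 54.
By pigeonhole, any 17th integer completes one of the 11 pairs, so 17 choices force a sum of 54.

17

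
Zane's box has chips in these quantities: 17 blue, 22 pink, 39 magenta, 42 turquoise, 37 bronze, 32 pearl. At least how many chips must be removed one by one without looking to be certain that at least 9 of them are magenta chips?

In the worst case for collecting magenta chips, every non-magenta chip comes out first.
There are 17 + 22 + 42 + 37 + 32 = 150 non-magenta chips altogether.
After those, each further chip must be magenta, so 150 + 9 = 159 draws guarantee 9 magenta chips.

159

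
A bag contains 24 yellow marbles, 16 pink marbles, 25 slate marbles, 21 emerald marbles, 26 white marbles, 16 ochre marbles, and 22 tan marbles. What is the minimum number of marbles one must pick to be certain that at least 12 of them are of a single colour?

78

By the pigeonhole principle, put each drawn marble into a box by colour. The largest draw with every box below 12 takes min(count, 11) from each colour.
Σ min(cᵢ, 11) = 11 + 11 + 11 + 11 + 11 + 11 + 11 = 77.
Draw number 77 + 1 = 78 must push one box to 12.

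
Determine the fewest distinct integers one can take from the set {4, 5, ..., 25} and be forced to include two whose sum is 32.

14

Group the elements by complementary pair {x, 32−x}: {7,25}, {8,24}, {9,23}, …, giving 9 two-element pairs, the single value 16 (it cannot pair with itself since the integers are distinct), and 3 integers whose partner 32−x falls outside [4,25].
Pigeonhole: treating each of those 13 groups as a pigeonhole, one can pick one integer per group — 13 integers — with no two summing to 32.
The 14th integer lands in an occupied pair, forcing a sum of 32.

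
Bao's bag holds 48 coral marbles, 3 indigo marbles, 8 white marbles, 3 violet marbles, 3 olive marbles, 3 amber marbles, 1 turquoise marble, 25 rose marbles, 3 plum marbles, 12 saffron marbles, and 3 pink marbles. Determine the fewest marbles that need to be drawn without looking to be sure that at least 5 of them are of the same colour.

36

An adversary could hand out at most 4 marbles per colour (7 colours run out sooner): 4 + 3 + 4 + 3 + 3 + 3 + 1 + 4 + 3 + 4 + 3 = 35 marbles and still no colour has 5.
One more marble lands in a colour already at 4, so 36 draws are enough and 35 are not.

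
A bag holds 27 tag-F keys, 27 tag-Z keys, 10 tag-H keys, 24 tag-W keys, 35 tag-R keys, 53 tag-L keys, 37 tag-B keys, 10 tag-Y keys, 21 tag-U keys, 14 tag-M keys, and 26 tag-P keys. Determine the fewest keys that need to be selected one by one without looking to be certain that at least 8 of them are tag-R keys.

257

In the worst case for collecting tag-R keys, every non-tag-R key comes out first.
There are 27 + 27 + 10 + 24 + 53 + 37 + 10 + 21 + 14 + 26 = 249 non-tag-R keys altogether.
After those, each further key must be tag-R, so 249 + 8 = 257 draws guarantee 8 tag-R keys.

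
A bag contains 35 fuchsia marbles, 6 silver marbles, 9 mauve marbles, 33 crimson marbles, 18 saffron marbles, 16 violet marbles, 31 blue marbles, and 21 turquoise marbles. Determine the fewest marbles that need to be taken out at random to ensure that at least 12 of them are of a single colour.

An adversary could hand out at most 11 marbles per colour (silver, mauve run out sooner): 11 + 6 + 9 + 11 + 11 + 11 + 11 + 11 = 81 marbles and still no colour has 12.
One more marble lands in a colour already at 11, so 82 draws are enough and 81 are not.

82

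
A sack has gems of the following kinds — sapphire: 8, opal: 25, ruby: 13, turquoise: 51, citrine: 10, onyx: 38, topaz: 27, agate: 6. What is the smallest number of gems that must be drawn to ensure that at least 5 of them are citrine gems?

In the worst case for collecting citrine gems, every non-citrine gem comes out first.
There are 8 + 25 + 13 + 51 + 38 + 27 + 6 = 168 non-citrine gems altogether.
After those, each further gem must be citrine, so 168 + 5 = 173 draws guarantee 5 citrine gems.

173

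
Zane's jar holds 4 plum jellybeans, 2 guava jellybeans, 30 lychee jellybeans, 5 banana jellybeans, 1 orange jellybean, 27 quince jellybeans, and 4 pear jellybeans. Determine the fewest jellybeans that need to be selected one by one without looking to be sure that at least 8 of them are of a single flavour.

31

Pigeonhole: the 7 flavours are the holes; the jellybeans drawn are the pigeons.
To avoid 8 of any one flavour, the worst case takes at most 7 of each flavour, or every jellybean of a flavour that has fewer than 7.
That gives 4 + 2 + 7 + 5 + 1 + 7 + 4 = 30 jellybeans with no flavour reaching 8.
The next jellybean forces some flavour to 8, so 30 + 1 = 31.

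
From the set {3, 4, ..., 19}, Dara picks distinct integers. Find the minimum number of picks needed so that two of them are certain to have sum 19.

11

Group the elements by complementary pair {x, 19−x}: {3,16}, {4,15}, {5,14}, …, giving 7 two-element pairs and 3 integers whose partner 19−x falls outside [3,19].
By the pigeonhole principle, treating each of those 10 groups as a pigeonhole, one can pick one integer per group — 10 integers — with no two summing to 19.
The 11th integer lands in an occupied pair, forcing a sum of 19.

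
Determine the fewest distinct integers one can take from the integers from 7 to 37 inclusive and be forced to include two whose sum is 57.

Group the elements by complementary pair {x, 57−x}: {20,37}, {21,36}, {22,35}, …, giving 9 two-element pairs and 13 integers whose partner 57−x falls outside [7,37].
By the pigeonhole principle, treating each of those 22 groups as a pigeonhole, one can pick one integer per group — 22 integers — with no two summing to 57.
The 23rd integer lands in an occupied pair, forcing a sum of 57.

23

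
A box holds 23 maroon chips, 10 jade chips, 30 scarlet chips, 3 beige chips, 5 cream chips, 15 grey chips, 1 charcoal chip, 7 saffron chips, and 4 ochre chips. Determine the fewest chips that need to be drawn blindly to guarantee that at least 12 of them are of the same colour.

64

An adversary could hand out at most 11 chips per colour (6 colours run out sooner): 11 + 10 + 11 + 3 + 5 + 11 + 1 + 7 + 4 = 63 chips and still no colour has 12.
By the pigeonhole principle, one more chip lands in a colour already at 11, so 64 draws are enough and 63 are not.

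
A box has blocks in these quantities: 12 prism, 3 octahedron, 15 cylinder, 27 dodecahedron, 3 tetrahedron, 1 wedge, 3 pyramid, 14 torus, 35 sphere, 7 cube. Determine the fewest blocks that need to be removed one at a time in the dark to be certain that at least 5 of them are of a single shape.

By the pigeonhole principle, the 10 shapes are the holes; the blocks drawn are the pigeons.
To avoid 5 of any one shape, the worst case takes at most 4 of each shape, or every block of a shape that has fewer than 4.
That gives 4 + 3 + 4 + 4 + 3 + 1 + 3 + 4 + 4 + 4 = 34 blocks with no shape reaching 5.
The next block forces some shape to 5, so 34 + 1 = 35.

35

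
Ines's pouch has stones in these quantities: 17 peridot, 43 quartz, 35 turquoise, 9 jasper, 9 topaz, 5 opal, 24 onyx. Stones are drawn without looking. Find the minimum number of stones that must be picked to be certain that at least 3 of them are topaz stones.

136

In the worst case for collecting topaz stones, every non-topaz stone comes out first.
There are 17 + 43 + 35 + 9 + 5 + 24 = 133 non-topaz stones altogether.
After those, each further stone must be topaz, so 133 + 3 = 136 draws guarantee 3 topaz stones.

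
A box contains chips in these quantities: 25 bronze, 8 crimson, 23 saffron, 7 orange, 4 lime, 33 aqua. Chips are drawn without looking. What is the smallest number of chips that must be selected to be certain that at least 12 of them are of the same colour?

53

An adversary could hand out at most 11 chips per colour (crimson, orange, lime run out sooner): 11 + 8 + 11 + 7 + 4 + 11 = 52 chips and still no colour has 12.
One more chip lands in a colour already at 11, so 53 draws are enough and 52 are not.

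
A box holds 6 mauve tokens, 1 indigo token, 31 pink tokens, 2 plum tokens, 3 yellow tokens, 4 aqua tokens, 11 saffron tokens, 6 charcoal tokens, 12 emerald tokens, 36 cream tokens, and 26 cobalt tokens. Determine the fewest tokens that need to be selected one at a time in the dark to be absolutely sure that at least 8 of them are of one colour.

By pigeonhole, the 11 colours are the holes; the tokens drawn are the pigeons.
To avoid 8 of any one colour, the worst case takes at most 7 of each colour, or every token of a colour that has fewer than 7.
That gives 6 + 1 + 7 + 2 + 3 + 4 + 7 + 6 + 7 + 7 + 7 = 57 tokens with no colour reaching 8.
The next token forces some colour to 8, so 57 + 1 = 58.

58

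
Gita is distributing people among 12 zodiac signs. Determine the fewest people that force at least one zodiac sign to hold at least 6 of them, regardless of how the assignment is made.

With 60 people one could put exactly 5 in each of the 12 zodiac signs, and no zodiac sign would reach 6.
By pigeonhole, one more person must land in a zodiac sign that already has 5, giving it 6.
So 12 × 5 + 1 = 61 people are required.

61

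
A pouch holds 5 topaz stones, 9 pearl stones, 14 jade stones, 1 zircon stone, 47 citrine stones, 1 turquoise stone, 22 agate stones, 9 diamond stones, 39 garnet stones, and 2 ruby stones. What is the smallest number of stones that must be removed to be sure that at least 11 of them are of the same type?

68

Pigeonhole: put each drawn stone into a box by type. The largest draw with every box below 11 takes min(count, 10) from each type; types with fewer than 10 contribute all they have.
Σ min(cᵢ, 10) = 5 + 9 + 10 + 1 + 10 + 1 + 10 + 9 + 10 + 2 = 67.
Draw number 67 + 1 = 68 must push one box to 11.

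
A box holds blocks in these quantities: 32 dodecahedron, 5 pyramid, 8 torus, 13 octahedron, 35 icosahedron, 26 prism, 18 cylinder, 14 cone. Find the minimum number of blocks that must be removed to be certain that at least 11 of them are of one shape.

74

An adversary could hand out at most 10 blocks per shape (pyramid, torus run out sooner): 10 + 5 + 8 + 10 + 10 + 10 + 10 + 10 = 73 blocks and still no shape has 11.
One more block lands in a shape already at 10, so 74 draws are enough and 73 are not.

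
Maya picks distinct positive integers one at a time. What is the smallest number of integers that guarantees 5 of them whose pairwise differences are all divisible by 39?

Integers whose pairwise differences are multiples of 39 are exactly those sharing a remainder mod 39. The 39 residue classes mod 39 are the pigeonholes.
With 156 integers one could put 4 in each residue class and have no class reach 5.
The 157th integer pushes some class to 5, so 39·4 + 1 = 157.

157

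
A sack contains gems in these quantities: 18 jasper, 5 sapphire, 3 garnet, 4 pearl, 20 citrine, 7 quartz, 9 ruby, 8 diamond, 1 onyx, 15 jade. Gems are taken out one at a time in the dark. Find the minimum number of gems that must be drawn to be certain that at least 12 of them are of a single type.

Pigeonhole: the 10 types are the holes; the gems drawn are the pigeons.
To avoid 12 of any one type, the worst case takes at most 11 of each type, or every gem of a type that has fewer than 11.
That gives 11 + 5 + 3 + 4 + 11 + 7 + 9 + 8 + 1 + 11 = 70 gems with no type reaching 12.
The next gem forces some type to 12, so 70 + 1 = 71.

71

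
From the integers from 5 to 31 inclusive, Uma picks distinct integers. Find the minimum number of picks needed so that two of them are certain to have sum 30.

A set avoiding the sum 30 can contain at most one of each pair {x, 30−x}, plus the 7 elements whose complement lies outside the range or equal to its own complement.
The integers 15, …, 31 (17 of them) are such a set: any two sum to at least 15+16 = 31 > 30.
By the pigeonhole principle, any 18th integer completes one of the 10 pairs, so 18 choices force a sum of 30.

18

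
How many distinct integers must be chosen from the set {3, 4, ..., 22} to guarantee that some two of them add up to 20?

Group the elements by complementary pair {x, 20−x}: {3,17}, {4,16}, {5,15}, …, giving 7 two-element pairs, the single value 10 (it cannot pair with itself since the integers are distinct), and 5 integers whose partner 20−x falls outside [3,22].
Treating each of those 13 groups as a pigeonhole, one can pick one integer per group — 13 integers — with no two summing to 20.
The 14th integer lands in an occupied pair, forcing a sum of 20.

14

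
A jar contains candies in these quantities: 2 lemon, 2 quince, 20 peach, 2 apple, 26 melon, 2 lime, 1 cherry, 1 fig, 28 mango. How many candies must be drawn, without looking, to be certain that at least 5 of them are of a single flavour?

Put each drawn candy into a box by flavour. The largest draw with every box below 5 takes min(count, 4) from each flavour; flavours with fewer than 4 contribute all they have.
Σ min(cᵢ, 4) = 2 + 2 + 4 + 2 + 4 + 2 + 1 + 1 + 4 = 22.
Draw number 22 + 1 = 23 must push one box to 5.

23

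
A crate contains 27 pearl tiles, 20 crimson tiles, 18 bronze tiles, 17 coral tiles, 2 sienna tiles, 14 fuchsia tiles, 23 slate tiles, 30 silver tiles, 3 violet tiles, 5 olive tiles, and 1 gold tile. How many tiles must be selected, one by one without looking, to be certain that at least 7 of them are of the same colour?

Put each drawn tile into a box by colour. The largest draw with every box below 7 takes min(count, 6) from each colour; colours with fewer than 6 contribute all they have.
Σ min(cᵢ, 6) = 6 + 6 + 6 + 6 + 2 + 6 + 6 + 6 + 3 + 5 + 1 = 53.
Draw number 53 + 1 = 54 must push one box to 7.

54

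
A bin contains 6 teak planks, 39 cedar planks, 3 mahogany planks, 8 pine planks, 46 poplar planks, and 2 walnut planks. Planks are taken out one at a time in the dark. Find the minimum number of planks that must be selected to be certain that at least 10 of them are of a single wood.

The 6 woods are the holes; the planks drawn are the pigeons.
To avoid 10 of any one wood, the worst case takes at most 9 of each wood, or every plank of a wood that has fewer than 9.
That gives 6 + 9 + 3 + 8 + 9 + 2 = 37 planks with no wood reaching 10.
The next plank forces some wood to 10, so 37 + 1 = 38.

38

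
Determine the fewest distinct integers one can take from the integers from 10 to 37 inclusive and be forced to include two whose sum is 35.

Two chosen integers sum to 35 exactly when both halves of some pair {x, 35−x} with 10 ≤ x ≤ 35−x ≤ 25 are chosen — 8 such pairs.
The remaining 12 elements (those with no distinct partner in range) can never complete a 35-sum, so the worst case takes all of them and one from each pair: 12 + 8 = 20.
The 21st integer has to be the second member of some pair, so 20 + 1 = 21.

21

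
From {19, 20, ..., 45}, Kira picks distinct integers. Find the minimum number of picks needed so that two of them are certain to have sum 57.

A set avoiding the sum 57 can contain at most one of each pair {x, 57−x}, plus the 7 elements whose complement lies outside the range.
The integers 29, …, 45 (17 of them) are such a set: any two sum to at least 29+30 = 59 > 57.
Pigeonhole: any 18th integer completes one of the 10 pairs, so 18 choices force a sum of 57.

18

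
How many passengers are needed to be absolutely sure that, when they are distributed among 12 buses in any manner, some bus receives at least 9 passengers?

97

With 96 passengers one could put exactly 8 in each of the 12 buses, and no bus would reach 9.
One more passenger must land in a bus that already has 8, giving it 9.
So 12 × 8 + 1 = 97 passengers are required.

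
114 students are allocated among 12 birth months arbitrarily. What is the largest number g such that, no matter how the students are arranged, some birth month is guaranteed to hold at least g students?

By the pigeonhole principle, the 12 birth months are the holes and the 114 students are the pigeons.
If every birth month held at most 9 students, the total would be at most 12 × 9 = 108, which is less than 114.
So some birth month holds at least ⌈114/12⌉ = 10 students.

10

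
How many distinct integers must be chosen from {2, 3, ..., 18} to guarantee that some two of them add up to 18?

Group the elements by complementary pair {x, 18−x}: {2,16}, {3,15}, {4,14}, …, giving 7 two-element pairs, the single value 9 (it cannot pair with itself since the integers are distinct), and 2 integers whose partner 18−x falls outside [2,18].
Treating each of those 10 groups as a pigeonhole, one can pick one integer per group — 10 integers — with no two summing to 18.
The 11th integer lands in an occupied pair, forcing a sum of 18.

11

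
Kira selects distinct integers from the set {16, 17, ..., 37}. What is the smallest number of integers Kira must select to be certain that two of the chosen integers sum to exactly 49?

A set avoiding the sum 49 can contain at most one of each pair {x, 49−x}, plus the 4 elements whose complement lies outside the range.
The integers 25, …, 37 (13 of them) are such a set: any two sum to at least 25+26 = 51 > 49.
Any 14th integer completes one of the 9 pairs, so 14 choices force a sum of 49.

14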